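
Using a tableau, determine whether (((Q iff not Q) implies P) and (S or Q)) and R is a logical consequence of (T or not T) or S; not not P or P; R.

No

Initial set: {((T or not T) or S); (not not P or P); R; not ((((Q iff not Q) implies P) and (S or Q)) and R)}.
((T or not T) or S): β-rule — branch into (T or not T)  //  S.
  branch 1 (add (T or not T)):
    (not not P or P): β-rule — branch into not not P  //  P.
      branch 1.1 (add not not P):
        not not P: drop double negation, giving P.
        not ((((Q iff not Q) implies P) and (S or Q)) and R): β-rule — branch into not (((Q iff not Q) implies P) and (S or Q))  //  not R.
          branch 1.1.1 (add not (((Q iff not Q) implies P) and (S or Q))):
            (T or not T): β-rule — branch into T  //  not T.
              branch 1.1.1.1 (add T):
                not (((Q iff not Q) implies P) and (S or Q)): β-rule — branch into not ((Q iff not Q) implies P)  //  not (S or Q).
                  branch 1.1.1.1.1 (add not ((Q iff not Q) implies P)):
                    not ((Q iff not Q) implies P): α-rule — add (Q iff not Q), not P.
                    × closes — contains both P and not P.
                  branch 1.1.1.1.2 (add not (S or Q)):
                    not (S or Q): α-rule — add not S, not Q.
                    ○ open, literals {P=true, Q=false, R=true, S=false, T=true}.
              branch 1.1.1.2 (add not T):
                not (((Q iff not Q) implies P) and (S or Q)): β-rule — branch into not ((Q iff not Q) implies P)  //  not (S or Q).
                  branch 1.1.1.2.1 (add not ((Q iff not Q) implies P)):
                    not ((Q iff not Q) implies P): α-rule — add (Q iff not Q), not P.
                    × closes — contains both P and not P.
                  branch 1.1.1.2.2 (add not (S or Q)):
                    not (S or Q): α-rule — add not S, not Q.
                    ○ open, literals {P=true, Q=false, R=true, S=false, T=false}.
          branch 1.1.2 (add not R):
            × closes — contains both R and not R.
      branch 1.2 (add P):
        not ((((Q iff not Q) implies P) and (S or Q)) and R): β-rule — branch into not (((Q iff not Q) implies P) and (S or Q))  //  not R.
          branch 1.2.1 (add not (((Q iff not Q) implies P) and (S or Q))):
            (T or not T): β-rule — branch into T  //  not T.
              branch 1.2.1.1 (add T):
                not (((Q iff not Q) implies P) and (S or Q)): β-rule — branch into not ((Q iff not Q) implies P)  //  not (S or Q).
                  branch 1.2.1.1.1 (add not ((Q iff not Q) implies P)):
                    not ((Q iff not Q) implies P): α-rule — add (Q iff not Q), not P.
                    × closes — contains both P and not P.
                  branch 1.2.1.1.2 (add not (S or Q)):
                    not (S or Q): α-rule — add not S, not Q.
                    ○ open, literals {P=true, Q=false, R=true, S=false, T=true}.
              branch 1.2.1.2 (add not T):
                not (((Q iff not Q) implies P) and (S or Q)): β-rule — branch into not ((Q iff not Q) implies P)  //  not (S or Q).
                  branch 1.2.1.2.1 (add not ((Q iff not Q) implies P)):
                    not ((Q iff not Q) implies P): α-rule — add (Q iff not Q), not P.
                    × closes — contains both P and not P.
                  branch 1.2.1.2.2 (add not (S or Q)):
                    not (S or Q): α-rule — add not S, not Q.
                    ○ open, literals {P=true, Q=false, R=true, S=false, T=false}.
          branch 1.2.2 (add not R):
            × closes — contains both R and not R.
  branch 2 (add S):
    (not not P or P): β-rule — branch into not not P  //  P.
      branch 2.1 (add not not P):
        not not P: drop double negation, giving P.
        not ((((Q iff not Q) implies P) and (S or Q)) and R): β-rule — branch into not (((Q iff not Q) implies P) and (S or Q))  //  not R.
          branch 2.1.1 (add not (((Q iff not Q) implies P) and (S or Q))):
            not (((Q iff not Q) implies P) and (S or Q)): β-rule — branch into not ((Q iff not Q) implies P)  //  not (S or Q).
              branch 2.1.1.1 (add not ((Q iff not Q) implies P)):
                not ((Q iff not Q) implies P): α-rule — add (Q iff not Q), not P.
                × closes — contains both P and not P.
              branch 2.1.1.2 (add not (S or Q)):
                not (S or Q): α-rule — add not S, not Q.
                × closes — contains both S and not S.
          branch 2.1.2 (add not R):
            × closes — contains both R and not R.
      branch 2.2 (add P):
        not ((((Q iff not Q) implies P) and (S or Q)) and R): β-rule — branch into not (((Q iff not Q) implies P) and (S or Q))  //  not R.
          branch 2.2.1 (add not (((Q iff not Q) implies P) and (S or Q))):
            not (((Q iff not Q) implies P) and (S or Q)): β-rule — branch into not ((Q iff not Q) implies P)  //  not (S or Q).
              branch 2.2.1.1 (add not ((Q iff not Q) implies P)):
                not ((Q iff not Q) implies P): α-rule — add (Q iff not Q), not P.
                × closes — contains both P and not P.
              branch 2.2.1.2 (add not (S or Q)):
                not (S or Q): α-rule — add not S, not Q.
                × closes — contains both S and not S.
          branch 2.2.2 (add not R):
            × closes — contains both R and not R.
12 branches closed, 4 open.
An open branch gives a countermodel: P=true, Q=false, R=true, S=false, T=true (unmentioned atoms arbitrary); the premises hold there but the conclusion fails.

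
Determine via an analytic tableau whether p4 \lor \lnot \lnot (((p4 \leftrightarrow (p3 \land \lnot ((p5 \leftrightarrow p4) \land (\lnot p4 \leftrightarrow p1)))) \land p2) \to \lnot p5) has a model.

Satisfiable

Initial set: {(p4 \lor \lnot \lnot (((p4 \leftrightarrow (p3 \land \lnot ((p5 \leftrightarrow p4) \land (\lnot p4 \leftrightarrow p1)))) \land p2) \to \lnot p5))}.
(p4 \lor \lnot \lnot (((p4 \leftrightarrow (p3 \land \lnot ((p5 \leftrightarrow p4) \land (\lnot p4 \leftrightarrow p1)))) \land p2) \to \lnot p5)): β-rule — branch into p4  //  \lnot \lnot (((p4 \leftrightarrow (p3 \land \lnot ((p5 \leftrightarrow p4) \land (\lnot p4 \leftrightarrow p1)))) \land p2) \to \lnot p5).
  branch 1 (add p4):
    ○ open, literals {p4=T}.
  branch 2 (add \lnot \lnot (((p4 \leftrightarrow (p3 \land \lnot ((p5 \leftrightarrow p4) \land (\lnot p4 \leftrightarrow p1)))) \land p2) \to \lnot p5)):
    \lnot \lnot (((p4 \leftrightarrow (p3 \land \lnot ((p5 \leftrightarrow p4) \land (\lnot p4 \leftrightarrow p1)))) \land p2) \to \lnot p5): drop double negation, giving (((p4 \leftrightarrow (p3 \land \lnot ((p5 \leftrightarrow p4) \land (\lnot p4 \leftrightarrow p1)))) \land p2) \to \lnot p5).
    (((p4 \leftrightarrow (p3 \land \lnot ((p5 \leftrightarrow p4) \land (\lnot p4 \leftrightarrow p1)))) \land p2) \to \lnot p5): β-rule — branch into \lnot ((p4 \leftrightarrow (p3 \land \lnot ((p5 \leftrightarrow p4) \land (\lnot p4 \leftrightarrow p1)))) \land p2)  //  \lnot p5.
      branch 2.1 (add \lnot ((p4 \leftrightarrow (p3 \land \lnot ((p5 \leftrightarrow p4) \land (\lnot p4 \leftrightarrow p1)))) \land p2)):
        \lnot ((p4 \leftrightarrow (p3 \land \lnot ((p5 \leftrightarrow p4) \land (\lnot p4 \leftrightarrow p1)))) \land p2): β-rule — branch into \lnot (p4 \leftrightarrow (p3 \land \lnot ((p5 \leftrightarrow p4) \land (\lnot p4 \leftrightarrow p1))))  //  \lnot p2.
          branch 2.1.1 (add \lnot (p4 \leftrightarrow (p3 \land \lnot ((p5 \leftrightarrow p4) \land (\lnot p4 \leftrightarrow p1))))):
            \lnot (p4 \leftrightarrow (p3 \land \lnot ((p5 \leftrightarrow p4) \land (\lnot p4 \leftrightarrow p1)))): β-rule — branch into p4, \lnot (p3 \land \lnot ((p5 \leftrightarrow p4) \land (\lnot p4 \leftrightarrow p1)))  //  \lnot p4, (p3 \land \lnot ((p5 \leftrightarrow p4) \land (\lnot p4 \leftrightarrow p1))).
              branch 2.1.1.1 (add p4, \lnot (p3 \land \lnot ((p5 \leftrightarrow p4) \land (\lnot p4 \leftrightarrow p1)))):
                \lnot (p3 \land \lnot ((p5 \leftrightarrow p4) \land (\lnot p4 \leftrightarrow p1))): β-rule — branch into \lnot p3  //  \lnot \lnot ((p5 \leftrightarrow p4) \land (\lnot p4 \leftrightarrow p1)).
                  branch 2.1.1.1.1 (add \lnot p3):
                    ○ open, literals {p3=F, p4=T}.
                  branch 2.1.1.1.2 (add \lnot \lnot ((p5 \leftrightarrow p4) \land (\lnot p4 \leftrightarrow p1))):
                    \lnot \lnot ((p5 \leftrightarrow p4) \land (\lnot p4 \leftrightarrow p1)): α-rule — add (p5 \leftrightarrow p4), (\lnot p4 \leftrightarrow p1).
                    (p5 \leftrightarrow p4): β-rule — branch into p5, p4  //  \lnot p5, \lnot p4.
                      branch 2.1.1.1.2.1 (add p5, p4):
                        (\lnot p4 \leftrightarrow p1): β-rule — branch into \lnot p4, p1  //  \lnot \lnot p4, \lnot p1.
                          branch 2.1.1.1.2.1.1 (add \lnot p4, p1):
                            × closes — contains both p4 and \lnot p4.
                          branch 2.1.1.1.2.1.2 (add \lnot \lnot p4, \lnot p1):
                            ○ open, literals {p1=F, p4=T, p5=T}.
                      branch 2.1.1.1.2.2 (add \lnot p5, \lnot p4):
                        × closes — contains both p4 and \lnot p4.
              branch 2.1.1.2 (add \lnot p4, (p3 \land \lnot ((p5 \leftrightarrow p4) \land (\lnot p4 \leftrightarrow p1)))):
                (p3 \land \lnot ((p5 \leftrightarrow p4) \land (\lnot p4 \leftrightarrow p1))): α-rule — add p3, \lnot ((p5 \leftrightarrow p4) \land (\lnot p4 \leftrightarrow p1)).
                \lnot ((p5 \leftrightarrow p4) \land (\lnot p4 \leftrightarrow p1)): β-rule — branch into \lnot (p5 \leftrightarrow p4)  //  \lnot (\lnot p4 \leftrightarrow p1).
                  branch 2.1.1.2.1 (add \lnot (p5 \leftrightarrow p4)):
                    \lnot (p5 \leftrightarrow p4): β-rule — branch into p5, \lnot p4  //  \lnot p5, p4.
                      branch 2.1.1.2.1.1 (add p5, \lnot p4):
                        ○ open, literals {p3=T, p4=F, p5=T}.
                      branch 2.1.1.2.1.2 (add \lnot p5, p4):
                        × closes — contains both p4 and \lnot p4.
                  branch 2.1.1.2.2 (add \lnot (\lnot p4 \leftrightarrow p1)):
                    \lnot (\lnot p4 \leftrightarrow p1): β-rule — branch into \lnot p4, \lnot p1  //  \lnot \lnot p4, p1.
                      branch 2.1.1.2.2.1 (add \lnot p4, \lnot p1):
                        ○ open, literals {p1=F, p3=T, p4=F}.
                      branch 2.1.1.2.2.2 (add \lnot \lnot p4, p1):
                        × closes — contains both p4 and \lnot p4.
          branch 2.1.2 (add \lnot p2):
            ○ open, literals {p2=F}.
      branch 2.2 (add \lnot p5):
        ○ open, literals {p5=F}.
4 branches closed, 7 open.
An open branch gives a satisfying assignment: p4=T.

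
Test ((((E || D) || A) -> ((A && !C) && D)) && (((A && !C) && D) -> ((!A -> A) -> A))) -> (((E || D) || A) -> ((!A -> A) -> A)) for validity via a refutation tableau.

Assume the negation and expand:
Initial set: {!(((((E || D) || A) -> ((A && !C) && D)) && (((A && !C) && D) -> ((!A -> A) -> A))) -> (((E || D) || A) -> ((!A -> A) -> A)))}.
!(((((E || D) || A) -> ((A && !C) && D)) && (((A && !C) && D) -> ((!A -> A) -> A))) -> (((E || D) || A) -> ((!A -> A) -> A))): α-rule — add ((((E || D) || A) -> ((A && !C) && D)) && (((A && !C) && D) -> ((!A -> A) -> A))), !(((E || D) || A) -> ((!A -> A) -> A)).
((((E || D) || A) -> ((A && !C) && D)) && (((A && !C) && D) -> ((!A -> A) -> A))): α-rule — add (((E || D) || A) -> ((A && !C) && D)), (((A && !C) && D) -> ((!A -> A) -> A)).
!(((E || D) || A) -> ((!A -> A) -> A)): α-rule — add ((E || D) || A), !((!A -> A) -> A).
!((!A -> A) -> A): α-rule — add (!A -> A), !A.
(((E || D) || A) -> ((A && !C) && D)): β-rule — branch into !((E || D) || A)  //  ((A && !C) && D).
  branch 1 (add !((E || D) || A)):
    !((E || D) || A): α-rule — add !(E || D), !A.
    !(E || D): α-rule — add !E, !D.
    (((A && !C) && D) -> ((!A -> A) -> A)): β-rule — branch into !((A && !C) && D)  //  ((!A -> A) -> A).
      branch 1.1 (add !((A && !C) && D)):
        ((E || D) || A): β-rule — branch into (E || D)  //  A.
          branch 1.1.1 (add (E || D)):
            (!A -> A): β-rule — branch into !!A  //  A.
              branch 1.1.1.1 (add !!A):
                × closes — contains both A and !A.
              branch 1.1.1.2 (add A):
                × closes — contains both A and !A.
          branch 1.1.2 (add A):
            × closes — contains both A and !A.
      branch 1.2 (add ((!A -> A) -> A)):
        ((E || D) || A): β-rule — branch into (E || D)  //  A.
          branch 1.2.1 (add (E || D)):
            (!A -> A): β-rule — branch into !!A  //  A.
              branch 1.2.1.1 (add !!A):
                × closes — contains both A and !A.
              branch 1.2.1.2 (add A):
                × closes — contains both A and !A.
          branch 1.2.2 (add A):
            × closes — contains both A and !A.
  branch 2 (add ((A && !C) && D)):
    ((A && !C) && D): α-rule — add (A && !C), D.
    (A && !C): α-rule — add A, !C.
    × closes — contains both A and !A.
All 7 branches close.
Every branch closed, so the negation is unsatisfiable and the formula is valid.

Valid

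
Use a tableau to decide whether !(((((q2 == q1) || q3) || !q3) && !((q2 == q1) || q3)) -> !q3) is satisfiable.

Unsatisfiable

Initial set: {T !(((((q2 == q1) || q3) || !q3) && !((q2 == q1) || q3)) -> !q3)}.
T !(((((q2 == q1) || q3) || !q3) && !((q2 == q1) || q3)) -> !q3): α-rule — add T ((((q2 == q1) || q3) || !q3) && !((q2 == q1) || q3)), F !q3.
T ((((q2 == q1) || q3) || !q3) && !((q2 == q1) || q3)): α-rule — add T (((q2 == q1) || q3) || !q3), T !((q2 == q1) || q3).
T !((q2 == q1) || q3): α-rule — add F (q2 == q1), F q3.
× closes — contains both q3 and !q3.
All 1 branch closes.
Every branch closed; the formula is unsatisfiable.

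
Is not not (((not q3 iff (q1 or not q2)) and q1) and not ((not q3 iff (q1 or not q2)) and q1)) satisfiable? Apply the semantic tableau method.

Unsatisfiable

Initial set: {not not (((not q3 iff (q1 or not q2)) and q1) and not ((not q3 iff (q1 or not q2)) and q1))}.
not not (((not q3 iff (q1 or not q2)) and q1) and not ((not q3 iff (q1 or not q2)) and q1)): drop double negation, giving (((not q3 iff (q1 or not q2)) and q1) and not ((not q3 iff (q1 or not q2)) and q1)).
(((not q3 iff (q1 or not q2)) and q1) and not ((not q3 iff (q1 or not q2)) and q1)): α-rule — add ((not q3 iff (q1 or not q2)) and q1), not ((not q3 iff (q1 or not q2)) and q1).
((not q3 iff (q1 or not q2)) and q1): α-rule — add (not q3 iff (q1 or not q2)), q1.
not ((not q3 iff (q1 or not q2)) and q1): β-rule — branch into not (not q3 iff (q1 or not q2))  //  not q1.
  branch 1 (add not (not q3 iff (q1 or not q2))):
    (not q3 iff (q1 or not q2)): β-rule — branch into not q3, (q1 or not q2)  //  not not q3, not (q1 or not q2).
      branch 1.1 (add not q3, (q1 or not q2)):
        not (not q3 iff (q1 or not q2)): β-rule — branch into not q3, not (q1 or not q2)  //  not not q3, (q1 or not q2).
          branch 1.1.1 (add not q3, not (q1 or not q2)):
            not (q1 or not q2): α-rule — add not q1, not not q2.
            × closes — contains both q1 and not q1.
          branch 1.1.2 (add not not q3, (q1 or not q2)):
            × closes — contains both q3 and not q3.
      branch 1.2 (add not not q3, not (q1 or not q2)):
        not (q1 or not q2): α-rule — add not q1, not not q2.
        × closes — contains both q1 and not q1.
  branch 2 (add not q1):
    × closes — contains both q1 and not q1.
All 4 branches close.
Every branch closed; the formula is unsatisfiable.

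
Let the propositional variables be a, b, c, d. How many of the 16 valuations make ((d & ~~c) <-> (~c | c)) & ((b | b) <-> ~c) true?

2

Initial set: {T (((d & ~~c) <-> (~c | c)) & ((b | b) <-> ~c))}.
T (((d & ~~c) <-> (~c | c)) & ((b | b) <-> ~c)): α-rule — add T ((d & ~~c) <-> (~c | c)), T ((b | b) <-> ~c).
T ((d & ~~c) <-> (~c | c)): β-rule — branch into T (d & ~~c), T (~c | c)  //  F (d & ~~c), F (~c | c).
  branch 1 (add T (d & ~~c), T (~c | c)):
    T (d & ~~c): α-rule — add T d, T ~~c.
    T ~~c: drop double negation, giving T c.
    T ((b | b) <-> ~c): β-rule — branch into T (b | b), T ~c  //  F (b | b), F ~c.
      branch 1.1 (add T (b | b), T ~c):
        × closes — contains both c and ~c.
      branch 1.2 (add F (b | b), F ~c):
        F (b | b): α-rule — add F b, F b.
        T (~c | c): β-rule — branch into T ~c  //  T c.
          branch 1.2.1 (add T ~c):
            × closes — contains both c and ~c.
          branch 1.2.2 (add T c):
            ○ open, literals {b=0, c=1, d=1}.
  branch 2 (add F (d & ~~c), F (~c | c)):
    F (~c | c): α-rule — add F ~c, F c.
    × closes — contains both c and ~c.
3 branches closed, 1 open.
Each open branch fixes some atoms; the unmentioned ones are free. Counting distinct full assignments: branch {b=0, c=1, d=1} (a) contributes 2 new. Total: 2.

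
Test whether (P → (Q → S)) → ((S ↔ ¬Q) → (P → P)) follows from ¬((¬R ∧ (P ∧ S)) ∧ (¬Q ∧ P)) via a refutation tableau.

Initial set: {T ¬((¬R ∧ (P ∧ S)) ∧ (¬Q ∧ P)); F ((P → (Q → S)) → ((S ↔ ¬Q) → (P → P)))}.
F ((P → (Q → S)) → ((S ↔ ¬Q) → (P → P))): α-rule — add T (P → (Q → S)), F ((S ↔ ¬Q) → (P → P)).
F ((S ↔ ¬Q) → (P → P)): α-rule — add T (S ↔ ¬Q), F (P → P).
F (P → P): α-rule — add T P, F P.
× closes — contains both P and ¬P.
All 1 branch closes.
Every branch closed, so the premises entail the conclusion.

Yes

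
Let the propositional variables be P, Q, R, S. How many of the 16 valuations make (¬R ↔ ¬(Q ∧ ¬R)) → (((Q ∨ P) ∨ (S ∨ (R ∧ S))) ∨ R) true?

Initial set: {((¬R ↔ ¬(Q ∧ ¬R)) → (((Q ∨ P) ∨ (S ∨ (R ∧ S))) ∨ R))}.
((¬R ↔ ¬(Q ∧ ¬R)) → (((Q ∨ P) ∨ (S ∨ (R ∧ S))) ∨ R)): β-rule — branch into ¬(¬R ↔ ¬(Q ∧ ¬R))  //  (((Q ∨ P) ∨ (S ∨ (R ∧ S))) ∨ R).
  branch 1 (add ¬(¬R ↔ ¬(Q ∧ ¬R))):
    ¬(¬R ↔ ¬(Q ∧ ¬R)): β-rule — branch into ¬R, ¬¬(Q ∧ ¬R)  //  ¬¬R, ¬(Q ∧ ¬R).
      branch 1.1 (add ¬R, ¬¬(Q ∧ ¬R)):
        ¬¬(Q ∧ ¬R): α-rule — add Q, ¬R.
        ○ open, literals {Q=1, R=0}.
      branch 1.2 (add ¬¬R, ¬(Q ∧ ¬R)):
        ¬(Q ∧ ¬R): β-rule — branch into ¬Q  //  ¬¬R.
          branch 1.2.1 (add ¬Q):
            ○ open, literals {Q=0, R=1}.
          branch 1.2.2 (add ¬¬R):
            ○ open, literals {R=1}.
  branch 2 (add (((Q ∨ P) ∨ (S ∨ (R ∧ S))) ∨ R)):
    (((Q ∨ P) ∨ (S ∨ (R ∧ S))) ∨ R): β-rule — branch into ((Q ∨ P) ∨ (S ∨ (R ∧ S)))  //  R.
      branch 2.1 (add ((Q ∨ P) ∨ (S ∨ (R ∧ S)))):
        ((Q ∨ P) ∨ (S ∨ (R ∧ S))): β-rule — branch into (Q ∨ P)  //  (S ∨ (R ∧ S)).
          branch 2.1.1 (add (Q ∨ P)):
            (Q ∨ P): β-rule — branch into Q  //  P.
              branch 2.1.1.1 (add Q):
                ○ open, literals {Q=1}.
              branch 2.1.1.2 (add P):
                ○ open, literals {P=1}.
          branch 2.1.2 (add (S ∨ (R ∧ S))):
            (S ∨ (R ∧ S)): β-rule — branch into S  //  (R ∧ S).
              branch 2.1.2.1 (add S):
                ○ open, literals {S=1}.
              branch 2.1.2.2 (add (R ∧ S)):
                (R ∧ S): α-rule — add R, S.
                ○ open, literals {R=1, S=1}.
      branch 2.2 (add R):
        ○ open, literals {R=1}.
0 branches closed, 8 open.
Each open branch fixes some atoms; the unmentioned ones are free. Counting distinct full assignments: branch {Q=1, R=0} (P, S) contributes 4 new; branch {Q=0, R=1} (P, S) contributes 4 new; branch {R=1} (P, Q, S) contributes 4 new; branch {Q=1} (P, R, S) contributes 0 new; branch {P=1} (Q, R, S) contributes 2 new; branch {S=1} (P, Q, R) contributes 1 new; branch {R=1, S=1} (P, Q) contributes 0 new; branch {R=1} (P, Q, S) contributes 0 new. Total: 15.

15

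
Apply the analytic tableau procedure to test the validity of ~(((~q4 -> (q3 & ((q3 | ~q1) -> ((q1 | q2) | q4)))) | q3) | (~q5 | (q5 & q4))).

Assume the negation and expand:
Initial set: {~~(((~q4 -> (q3 & ((q3 | ~q1) -> ((q1 | q2) | q4)))) | q3) | (~q5 | (q5 & q4)))}.
~~(((~q4 -> (q3 & ((q3 | ~q1) -> ((q1 | q2) | q4)))) | q3) | (~q5 | (q5 & q4))): β-rule — branch into ((~q4 -> (q3 & ((q3 | ~q1) -> ((q1 | q2) | q4)))) | q3)  //  (~q5 | (q5 & q4)).
  branch 1 (add ((~q4 -> (q3 & ((q3 | ~q1) -> ((q1 | q2) | q4)))) | q3)):
    ((~q4 -> (q3 & ((q3 | ~q1) -> ((q1 | q2) | q4)))) | q3): β-rule — branch into (~q4 -> (q3 & ((q3 | ~q1) -> ((q1 | q2) | q4))))  //  q3.
      branch 1.1 (add (~q4 -> (q3 & ((q3 | ~q1) -> ((q1 | q2) | q4))))):
        (~q4 -> (q3 & ((q3 | ~q1) -> ((q1 | q2) | q4)))): β-rule — branch into ~~q4  //  (q3 & ((q3 | ~q1) -> ((q1 | q2) | q4))).
          branch 1.1.1 (add ~~q4):
            ○ open, literals {q4=1}.
          branch 1.1.2 (add (q3 & ((q3 | ~q1) -> ((q1 | q2) | q4)))):
            (q3 & ((q3 | ~q1) -> ((q1 | q2) | q4))): α-rule — add q3, ((q3 | ~q1) -> ((q1 | q2) | q4)).
            ((q3 | ~q1) -> ((q1 | q2) | q4)): β-rule — branch into ~(q3 | ~q1)  //  ((q1 | q2) | q4).
              branch 1.1.2.1 (add ~(q3 | ~q1)):
                ~(q3 | ~q1): α-rule — add ~q3, ~~q1.
                × closes — contains both q3 and ~q3.
              branch 1.1.2.2 (add ((q1 | q2) | q4)):
                ((q1 | q2) | q4): β-rule — branch into (q1 | q2)  //  q4.
                  branch 1.1.2.2.1 (add (q1 | q2)):
                    (q1 | q2): β-rule — branch into q1  //  q2.
                      branch 1.1.2.2.1.1 (add q1):
                        ○ open, literals {q1=1, q3=1}.
                      branch 1.1.2.2.1.2 (add q2):
                        ○ open, literals {q2=1, q3=1}.
                  branch 1.1.2.2.2 (add q4):
                    ○ open, literals {q3=1, q4=1}.
      branch 1.2 (add q3):
        ○ open, literals {q3=1}.
  branch 2 (add (~q5 | (q5 & q4))):
    (~q5 | (q5 & q4)): β-rule — branch into ~q5  //  (q5 & q4).
      branch 2.1 (add ~q5):
        ○ open, literals {q5=0}.
      branch 2.2 (add (q5 & q4)):
        (q5 & q4): α-rule — add q5, q4.
        ○ open, literals {q4=1, q5=1}.
1 branch closed, 7 open.
An open branch gives a countermodel: q4=1 (unmentioned atoms arbitrary); under it the original formula is false.

Not valid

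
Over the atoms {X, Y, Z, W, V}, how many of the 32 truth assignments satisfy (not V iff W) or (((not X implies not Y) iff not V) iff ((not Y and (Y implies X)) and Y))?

24

Initial set: {((not V iff W) or (((not X implies not Y) iff not V) iff ((not Y and (Y implies X)) and Y)))}.
((not V iff W) or (((not X implies not Y) iff not V) iff ((not Y and (Y implies X)) and Y))): β-rule — branch into (not V iff W)  //  (((not X implies not Y) iff not V) iff ((not Y and (Y implies X)) and Y)).
  branch 1 (add (not V iff W)):
    (not V iff W): β-rule — branch into not V, W  //  not not V, not W.
      branch 1.1 (add not V, W):
        ○ open, literals {V=0, W=1}.
      branch 1.2 (add not not V, not W):
        ○ open, literals {V=1, W=0}.
  branch 2 (add (((not X implies not Y) iff not V) iff ((not Y and (Y implies X)) and Y))):
    (((not X implies not Y) iff not V) iff ((not Y and (Y implies X)) and Y)): β-rule — branch into ((not X implies not Y) iff not V), ((not Y and (Y implies X)) and Y)  //  not ((not X implies not Y) iff not V), not ((not Y and (Y implies X)) and Y).
      branch 2.1 (add ((not X implies not Y) iff not V), ((not Y and (Y implies X)) and Y)):
        ((not Y and (Y implies X)) and Y): α-rule — add (not Y and (Y implies X)), Y.
        (not Y and (Y implies X)): α-rule — add not Y, (Y implies X).
        × closes — contains both Y and not Y.
      branch 2.2 (add not ((not X implies not Y) iff not V), not ((not Y and (Y implies X)) and Y)):
        not ((not X implies not Y) iff not V): β-rule — branch into (not X implies not Y), not not V  //  not (not X implies not Y), not V.
          branch 2.2.1 (add (not X implies not Y), not not V):
            not ((not Y and (Y implies X)) and Y): β-rule — branch into not (not Y and (Y implies X))  //  not Y.
              branch 2.2.1.1 (add not (not Y and (Y implies X))):
                (not X implies not Y): β-rule — branch into not not X  //  not Y.
                  branch 2.2.1.1.1 (add not not X):
                    not (not Y and (Y implies X)): β-rule — branch into not not Y  //  not (Y implies X).
                      branch 2.2.1.1.1.1 (add not not Y):
                        ○ open, literals {V=1, X=1, Y=1}.
                      branch 2.2.1.1.1.2 (add not (Y implies X)):
                        not (Y implies X): α-rule — add Y, not X.
                        × closes — contains both X and not X.
                  branch 2.2.1.1.2 (add not Y):
                    not (not Y and (Y implies X)): β-rule — branch into not not Y  //  not (Y implies X).
                      branch 2.2.1.1.2.1 (add not not Y):
                        × closes — contains both Y and not Y.
                      branch 2.2.1.1.2.2 (add not (Y implies X)):
                        not (Y implies X): α-rule — add Y, not X.
                        × closes — contains both Y and not Y.
              branch 2.2.1.2 (add not Y):
                (not X implies not Y): β-rule — branch into not not X  //  not Y.
                  branch 2.2.1.2.1 (add not not X):
                    ○ open, literals {V=1, X=1, Y=0}.
                  branch 2.2.1.2.2 (add not Y):
                    ○ open, literals {V=1, Y=0}.
          branch 2.2.2 (add not (not X implies not Y), not V):
            not (not X implies not Y): α-rule — add not X, not not Y.
            not ((not Y and (Y implies X)) and Y): β-rule — branch into not (not Y and (Y implies X))  //  not Y.
              branch 2.2.2.1 (add not (not Y and (Y implies X))):
                not (not Y and (Y implies X)): β-rule — branch into not not Y  //  not (Y implies X).
                  branch 2.2.2.1.1 (add not not Y):
                    ○ open, literals {V=0, X=0, Y=1}.
                  branch 2.2.2.1.2 (add not (Y implies X)):
                    not (Y implies X): α-rule — add Y, not X.
                    ○ open, literals {V=0, X=0, Y=1}.
              branch 2.2.2.2 (add not Y):
                × closes — contains both Y and not Y.
5 branches closed, 7 open.
Each open branch fixes some atoms; the unmentioned ones are free. Counting distinct full assignments: branch {V=0, W=1} (X, Y, Z) contributes 8 new; branch {V=1, W=0} (X, Y, Z) contributes 8 new; branch {V=1, X=1, Y=1} (Z, W) contributes 2 new; branch {V=1, X=1, Y=0} (Z, W) contributes 2 new; branch {V=1, Y=0} (X, Z, W) contributes 2 new; branch {V=0, X=0, Y=1} (Z, W) contributes 2 new; branch {V=0, X=0, Y=1} (Z, W) contributes 0 new. Total: 24.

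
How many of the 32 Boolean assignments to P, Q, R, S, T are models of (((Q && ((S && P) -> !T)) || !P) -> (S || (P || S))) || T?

28

Initial set: {((((Q && ((S && P) -> !T)) || !P) -> (S || (P || S))) || T)}.
((((Q && ((S && P) -> !T)) || !P) -> (S || (P || S))) || T): β-rule — branch into (((Q && ((S && P) -> !T)) || !P) -> (S || (P || S)))  //  T.
  branch 1 (add (((Q && ((S && P) -> !T)) || !P) -> (S || (P || S)))):
    (((Q && ((S && P) -> !T)) || !P) -> (S || (P || S))): β-rule — branch into !((Q && ((S && P) -> !T)) || !P)  //  (S || (P || S)).
      branch 1.1 (add !((Q && ((S && P) -> !T)) || !P)):
        !((Q && ((S && P) -> !T)) || !P): α-rule — add !(Q && ((S && P) -> !T)), !!P.
        !(Q && ((S && P) -> !T)): β-rule — branch into !Q  //  !((S && P) -> !T).
          branch 1.1.1 (add !Q):
            ○ open, literals {P=true, Q=false}.
          branch 1.1.2 (add !((S && P) -> !T)):
            !((S && P) -> !T): α-rule — add (S && P), !!T.
            (S && P): α-rule — add S, P.
            ○ open, literals {P=true, S=true, T=true}.
      branch 1.2 (add (S || (P || S))):
        (S || (P || S)): β-rule — branch into S  //  (P || S).
          branch 1.2.1 (add S):
            ○ open, literals {S=true}.
          branch 1.2.2 (add (P || S)):
            (P || S): β-rule — branch into P  //  S.
              branch 1.2.2.1 (add P):
                ○ open, literals {P=true}.
              branch 1.2.2.2 (add S):
                ○ open, literals {S=true}.
  branch 2 (add T):
    ○ open, literals {T=true}.
0 branches closed, 6 open.
Each open branch fixes some atoms; the unmentioned ones are free. Counting distinct full assignments: branch {P=true, Q=false} (R, S, T) contributes 8 new; branch {P=true, S=true, T=true} (Q, R) contributes 2 new; branch {S=true} (P, Q, R, T) contributes 10 new; branch {P=true} (Q, R, S, T) contributes 4 new; branch {S=true} (P, Q, R, T) contributes 0 new; branch {T=true} (P, Q, R, S) contributes 4 new. Total: 28.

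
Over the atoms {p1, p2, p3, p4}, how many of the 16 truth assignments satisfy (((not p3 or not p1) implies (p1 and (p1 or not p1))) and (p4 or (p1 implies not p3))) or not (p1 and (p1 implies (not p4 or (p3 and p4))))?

Initial set: {((((not p3 or not p1) implies (p1 and (p1 or not p1))) and (p4 or (p1 implies not p3))) or not (p1 and (p1 implies (not p4 or (p3 and p4)))))}.
((((not p3 or not p1) implies (p1 and (p1 or not p1))) and (p4 or (p1 implies not p3))) or not (p1 and (p1 implies (not p4 or (p3 and p4))))): β-rule — branch into (((not p3 or not p1) implies (p1 and (p1 or not p1))) and (p4 or (p1 implies not p3)))  //  not (p1 and (p1 implies (not p4 or (p3 and p4)))).
  branch 1 (add (((not p3 or not p1) implies (p1 and (p1 or not p1))) and (p4 or (p1 implies not p3)))):
    (((not p3 or not p1) implies (p1 and (p1 or not p1))) and (p4 or (p1 implies not p3))): α-rule — add ((not p3 or not p1) implies (p1 and (p1 or not p1))), (p4 or (p1 implies not p3)).
    ((not p3 or not p1) implies (p1 and (p1 or not p1))): β-rule — branch into not (not p3 or not p1)  //  (p1 and (p1 or not p1)).
      branch 1.1 (add not (not p3 or not p1)):
        not (not p3 or not p1): α-rule — add not not p3, not not p1.
        (p4 or (p1 implies not p3)): β-rule — branch into p4  //  (p1 implies not p3).
          branch 1.1.1 (add p4):
            ○ open, literals {p1=1, p3=1, p4=1}.
          branch 1.1.2 (add (p1 implies not p3)):
            (p1 implies not p3): β-rule — branch into not p1  //  not p3.
              branch 1.1.2.1 (add not p1):
                × closes — contains both p1 and not p1.
              branch 1.1.2.2 (add not p3):
                × closes — contains both p3 and not p3.
      branch 1.2 (add (p1 and (p1 or not p1))):
        (p1 and (p1 or not p1)): α-rule — add p1, (p1 or not p1).
        (p4 or (p1 implies not p3)): β-rule — branch into p4  //  (p1 implies not p3).
          branch 1.2.1 (add p4):
            (p1 or not p1): β-rule — branch into p1  //  not p1.
              branch 1.2.1.1 (add p1):
                ○ open, literals {p1=1, p4=1}.
              branch 1.2.1.2 (add not p1):
                × closes — contains both p1 and not p1.
          branch 1.2.2 (add (p1 implies not p3)):
            (p1 or not p1): β-rule — branch into p1  //  not p1.
              branch 1.2.2.1 (add p1):
                (p1 implies not p3): β-rule — branch into not p1  //  not p3.
                  branch 1.2.2.1.1 (add not p1):
                    × closes — contains both p1 and not p1.
                  branch 1.2.2.1.2 (add not p3):
                    ○ open, literals {p1=1, p3=0}.
              branch 1.2.2.2 (add not p1):
                × closes — contains both p1 and not p1.
  branch 2 (add not (p1 and (p1 implies (not p4 or (p3 and p4))))):
    not (p1 and (p1 implies (not p4 or (p3 and p4)))): β-rule — branch into not p1  //  not (p1 implies (not p4 or (p3 and p4))).
      branch 2.1 (add not p1):
        ○ open, literals {p1=0}.
      branch 2.2 (add not (p1 implies (not p4 or (p3 and p4)))):
        not (p1 implies (not p4 or (p3 and p4))): α-rule — add p1, not (not p4 or (p3 and p4)).
        not (not p4 or (p3 and p4)): α-rule — add not not p4, not (p3 and p4).
        not (p3 and p4): β-rule — branch into not p3  //  not p4.
          branch 2.2.1 (add not p3):
            ○ open, literals {p1=1, p3=0, p4=1}.
          branch 2.2.2 (add not p4):
            × closes — contains both p4 and not p4.
6 branches closed, 5 open.
Each open branch fixes some atoms; the unmentioned ones are free. Counting distinct full assignments: branch {p1=1, p3=1, p4=1} (p2) contributes 2 new; branch {p1=1, p4=1} (p2, p3) contributes 2 new; branch {p1=1, p3=0} (p2, p4) contributes 2 new; branch {p1=0} (p2, p3, p4) contributes 8 new; branch {p1=1, p3=0, p4=1} (p2) contributes 0 new. Total: 14.

14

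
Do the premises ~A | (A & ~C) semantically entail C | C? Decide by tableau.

Initial set: {(~A | (A & ~C)); ~(C | C)}.
~(C | C): α-rule — add ~C, ~C.
(~A | (A & ~C)): β-rule — branch into ~A  //  (A & ~C).
  branch 1 (add ~A):
    ○ open, literals {A=false, C=false}.
  branch 2 (add (A & ~C)):
    (A & ~C): α-rule — add A, ~C.
    ○ open, literals {A=true, C=false}.
0 branches closed, 2 open.
An open branch gives a countermodel: A=false, C=false (unmentioned atoms arbitrary); the premises hold there but the conclusion fails.

No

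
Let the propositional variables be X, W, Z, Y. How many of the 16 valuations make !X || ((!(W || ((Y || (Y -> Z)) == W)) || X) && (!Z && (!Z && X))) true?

12

Initial set: {(!X || ((!(W || ((Y || (Y -> Z)) == W)) || X) && (!Z && (!Z && X))))}.
(!X || ((!(W || ((Y || (Y -> Z)) == W)) || X) && (!Z && (!Z && X)))): β-rule — branch into !X  //  ((!(W || ((Y || (Y -> Z)) == W)) || X) && (!Z && (!Z && X))).
  branch 1 (add !X):
    ○ open, literals {X=F}.
  branch 2 (add ((!(W || ((Y || (Y -> Z)) == W)) || X) && (!Z && (!Z && X)))):
    ((!(W || ((Y || (Y -> Z)) == W)) || X) && (!Z && (!Z && X))): α-rule — add (!(W || ((Y || (Y -> Z)) == W)) || X), (!Z && (!Z && X)).
    (!Z && (!Z && X)): α-rule — add !Z, (!Z && X).
    (!Z && X): α-rule — add !Z, X.
    (!(W || ((Y || (Y -> Z)) == W)) || X): β-rule — branch into !(W || ((Y || (Y -> Z)) == W))  //  X.
      branch 2.1 (add !(W || ((Y || (Y -> Z)) == W))):
        !(W || ((Y || (Y -> Z)) == W)): α-rule — add !W, !((Y || (Y -> Z)) == W).
        !((Y || (Y -> Z)) == W): β-rule — branch into (Y || (Y -> Z)), !W  //  !(Y || (Y -> Z)), W.
          branch 2.1.1 (add (Y || (Y -> Z)), !W):
            (Y || (Y -> Z)): β-rule — branch into Y  //  (Y -> Z).
              branch 2.1.1.1 (add Y):
                ○ open, literals {W=F, X=T, Y=T, Z=F}.
              branch 2.1.1.2 (add (Y -> Z)):
                (Y -> Z): β-rule — branch into !Y  //  Z.
                  branch 2.1.1.2.1 (add !Y):
                    ○ open, literals {W=F, X=T, Y=F, Z=F}.
                  branch 2.1.1.2.2 (add Z):
                    × closes — contains both Z and !Z.
          branch 2.1.2 (add !(Y || (Y -> Z)), W):
            × closes — contains both W and !W.
      branch 2.2 (add X):
        ○ open, literals {X=T, Z=F}.
2 branches closed, 4 open.
Each open branch fixes some atoms; the unmentioned ones are free. Counting distinct full assignments: branch {X=F} (W, Z, Y) contributes 8 new; branch {W=F, X=T, Y=T, Z=F} (none free) contributes 1 new; branch {W=F, X=T, Y=F, Z=F} (none free) contributes 1 new; branch {X=T, Z=F} (W, Y) contributes 2 new. Total: 12.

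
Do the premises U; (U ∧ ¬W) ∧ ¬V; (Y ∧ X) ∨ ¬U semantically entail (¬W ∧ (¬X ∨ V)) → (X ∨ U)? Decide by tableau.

Yes

Initial set: {U; ((U ∧ ¬W) ∧ ¬V); ((Y ∧ X) ∨ ¬U); ¬((¬W ∧ (¬X ∨ V)) → (X ∨ U))}.
((U ∧ ¬W) ∧ ¬V): α-rule — add (U ∧ ¬W), ¬V.
¬((¬W ∧ (¬X ∨ V)) → (X ∨ U)): α-rule — add (¬W ∧ (¬X ∨ V)), ¬(X ∨ U).
(U ∧ ¬W): α-rule — add U, ¬W.
(¬W ∧ (¬X ∨ V)): α-rule — add ¬W, (¬X ∨ V).
¬(X ∨ U): α-rule — add ¬X, ¬U.
× closes — contains both U and ¬U.
All 1 branch closes.
Every branch closed, so the premises entail the conclusion.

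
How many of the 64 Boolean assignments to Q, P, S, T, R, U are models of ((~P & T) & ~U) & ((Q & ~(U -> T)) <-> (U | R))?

4

Initial set: {(((~P & T) & ~U) & ((Q & ~(U -> T)) <-> (U | R)))}.
(((~P & T) & ~U) & ((Q & ~(U -> T)) <-> (U | R))): α-rule — add ((~P & T) & ~U), ((Q & ~(U -> T)) <-> (U | R)).
((~P & T) & ~U): α-rule — add (~P & T), ~U.
(~P & T): α-rule — add ~P, T.
((Q & ~(U -> T)) <-> (U | R)): β-rule — branch into (Q & ~(U -> T)), (U | R)  //  ~(Q & ~(U -> T)), ~(U | R).
  branch 1 (add (Q & ~(U -> T)), (U | R)):
    (Q & ~(U -> T)): α-rule — add Q, ~(U -> T).
    ~(U -> T): α-rule — add U, ~T.
    × closes — contains both U and ~U.
  branch 2 (add ~(Q & ~(U -> T)), ~(U | R)):
    ~(U | R): α-rule — add ~U, ~R.
    ~(Q & ~(U -> T)): β-rule — branch into ~Q  //  ~~(U -> T).
      branch 2.1 (add ~Q):
        ○ open, literals {P=false, Q=false, R=false, T=true, U=false}.
      branch 2.2 (add ~~(U -> T)):
        ~~(U -> T): β-rule — branch into ~U  //  T.
          branch 2.2.1 (add ~U):
            ○ open, literals {P=false, R=false, T=true, U=false}.
          branch 2.2.2 (add T):
            ○ open, literals {P=false, R=false, T=true, U=false}.
1 branch closed, 3 open.
Each open branch fixes some atoms; the unmentioned ones are free. Counting distinct full assignments: branch {P=false, Q=false, R=false, T=true, U=false} (S) contributes 2 new; branch {P=false, R=false, T=true, U=false} (Q, S) contributes 2 new; branch {P=false, R=false, T=true, U=false} (Q, S) contributes 0 new. Total: 4.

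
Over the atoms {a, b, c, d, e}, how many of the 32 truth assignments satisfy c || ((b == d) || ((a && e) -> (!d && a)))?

Initial set: {(c || ((b == d) || ((a && e) -> (!d && a))))}.
(c || ((b == d) || ((a && e) -> (!d && a)))): β-rule — branch into c  //  ((b == d) || ((a && e) -> (!d && a))).
  branch 1 (add c):
    ○ open, literals {c=T}.
  branch 2 (add ((b == d) || ((a && e) -> (!d && a)))):
    ((b == d) || ((a && e) -> (!d && a))): β-rule — branch into (b == d)  //  ((a && e) -> (!d && a)).
      branch 2.1 (add (b == d)):
        (b == d): β-rule — branch into b, d  //  !b, !d.
          branch 2.1.1 (add b, d):
            ○ open, literals {b=T, d=T}.
          branch 2.1.2 (add !b, !d):
            ○ open, literals {b=F, d=F}.
      branch 2.2 (add ((a && e) -> (!d && a))):
        ((a && e) -> (!d && a)): β-rule — branch into !(a && e)  //  (!d && a).
          branch 2.2.1 (add !(a && e)):
            !(a && e): β-rule — branch into !a  //  !e.
              branch 2.2.1.1 (add !a):
                ○ open, literals {a=F}.
              branch 2.2.1.2 (add !e):
                ○ open, literals {e=F}.
          branch 2.2.2 (add (!d && a)):
            (!d && a): α-rule — add !d, a.
            ○ open, literals {a=T, d=F}.
0 branches closed, 6 open.
Each open branch fixes some atoms; the unmentioned ones are free. Counting distinct full assignments: branch {c=T} (a, b, d, e) contributes 16 new; branch {b=T, d=T} (a, c, e) contributes 4 new; branch {b=F, d=F} (a, c, e) contributes 4 new; branch {a=F} (b, c, d, e) contributes 4 new; branch {e=F} (a, b, c, d) contributes 2 new; branch {a=T, d=F} (b, c, e) contributes 1 new. Total: 31.

31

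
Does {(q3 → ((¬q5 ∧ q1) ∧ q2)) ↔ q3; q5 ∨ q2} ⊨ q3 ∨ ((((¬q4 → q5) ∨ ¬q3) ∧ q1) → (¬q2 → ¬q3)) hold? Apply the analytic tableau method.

Initial set: {((q3 → ((¬q5 ∧ q1) ∧ q2)) ↔ q3); (q5 ∨ q2); ¬(q3 ∨ ((((¬q4 → q5) ∨ ¬q3) ∧ q1) → (¬q2 → ¬q3)))}.
¬(q3 ∨ ((((¬q4 → q5) ∨ ¬q3) ∧ q1) → (¬q2 → ¬q3))): α-rule — add ¬q3, ¬((((¬q4 → q5) ∨ ¬q3) ∧ q1) → (¬q2 → ¬q3)).
¬((((¬q4 → q5) ∨ ¬q3) ∧ q1) → (¬q2 → ¬q3)): α-rule — add (((¬q4 → q5) ∨ ¬q3) ∧ q1), ¬(¬q2 → ¬q3).
(((¬q4 → q5) ∨ ¬q3) ∧ q1): α-rule — add ((¬q4 → q5) ∨ ¬q3), q1.
¬(¬q2 → ¬q3): α-rule — add ¬q2, ¬¬q3.
× closes — contains both q3 and ¬q3.
All 1 branch closes.
Every branch closed, so the premises entail the conclusion.

Yes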